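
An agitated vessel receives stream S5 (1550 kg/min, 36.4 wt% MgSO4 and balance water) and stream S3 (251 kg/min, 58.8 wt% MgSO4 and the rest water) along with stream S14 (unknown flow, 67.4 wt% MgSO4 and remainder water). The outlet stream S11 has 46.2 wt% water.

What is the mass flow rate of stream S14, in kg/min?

1891 kg/min

Let S14 be the unknown flow. Total out = 1801 + S14.
water balance: 1089.2 + 0.326·S14 = 0.462·(1801 + S14)
(0.326 − 0.462)·S14 = 0.462×1801 − 1089.2 = -257.15
S14 = -257.15 / -0.136 = 1890.8 kg/min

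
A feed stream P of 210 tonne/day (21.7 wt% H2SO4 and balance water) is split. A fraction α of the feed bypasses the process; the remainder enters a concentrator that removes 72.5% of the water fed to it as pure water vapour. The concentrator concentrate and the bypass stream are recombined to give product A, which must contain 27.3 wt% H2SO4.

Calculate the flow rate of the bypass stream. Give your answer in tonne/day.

All 210×0.217 = 45.57 tonne/day of H2SO4 reaches A, so A = 45.57/0.273 = 166.92 tonne/day and vapour = 43.077 tonne/day.
The evaporator receives (1−α)·210 of feed at 0.783 water and removes 0.725 of that water:
0.725×0.783×(1−α)×210 = 43.077
(1−α) = 43.077/119.21 = 0.3613;  α = 0.6387.
Bypass flow = 0.6387×210 = 134.12 tonne/day.

134.1 tonne/day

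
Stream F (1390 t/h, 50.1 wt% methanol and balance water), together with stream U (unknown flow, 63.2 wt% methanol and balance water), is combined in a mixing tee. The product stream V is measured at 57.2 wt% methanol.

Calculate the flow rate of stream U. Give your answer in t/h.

Let U be the unknown flow. Total out = 1390 + U.
methanol balance: 696.39 + 0.632·U = 0.572·(1390 + U)
(0.632 − 0.572)·U = 0.572×1390 − 696.39 = 98.69
U = 98.69 / 0.060 = 1644.8 t/h

1645 t/h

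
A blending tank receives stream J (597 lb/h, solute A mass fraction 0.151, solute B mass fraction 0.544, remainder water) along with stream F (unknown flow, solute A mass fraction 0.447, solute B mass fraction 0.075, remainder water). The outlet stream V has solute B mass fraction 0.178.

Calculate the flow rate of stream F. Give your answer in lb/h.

2121 lb/h

Let F be the unknown flow. Total out = 597 + F.
solute B balance: 324.77 + 0.075·F = 0.178·(597 + F)
(0.075 − 0.178)·F = 0.178×597 − 324.77 = -218.5
F = -218.5 / -0.103 = 2121.4 lb/h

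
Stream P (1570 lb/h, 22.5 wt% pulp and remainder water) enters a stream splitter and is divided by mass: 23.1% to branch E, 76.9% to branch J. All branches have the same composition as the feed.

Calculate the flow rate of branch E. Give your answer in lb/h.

Branch E flow = 0.231×1570 = 362.67 lb/h.

362.7 lb/h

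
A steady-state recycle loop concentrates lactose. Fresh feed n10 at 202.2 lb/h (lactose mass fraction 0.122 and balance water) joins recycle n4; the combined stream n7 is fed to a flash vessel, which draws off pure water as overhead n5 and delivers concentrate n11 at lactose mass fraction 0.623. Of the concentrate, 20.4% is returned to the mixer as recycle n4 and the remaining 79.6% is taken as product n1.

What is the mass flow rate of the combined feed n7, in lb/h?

Overall lactose balance (none leaves overhead): lactose in fresh feed = lactose in product, i.e. 202.2×0.122 = (1−0.204)·n11·0.623.
n11 = 24.668/(0.623×0.796) = 49.744 lb/h.
Recycle n4 = 0.204×49.744 = 10.148 lb/h.
Combined feed n7 = 202.2 + 10.148 = 212.35 lb/h.

212.3 lb/h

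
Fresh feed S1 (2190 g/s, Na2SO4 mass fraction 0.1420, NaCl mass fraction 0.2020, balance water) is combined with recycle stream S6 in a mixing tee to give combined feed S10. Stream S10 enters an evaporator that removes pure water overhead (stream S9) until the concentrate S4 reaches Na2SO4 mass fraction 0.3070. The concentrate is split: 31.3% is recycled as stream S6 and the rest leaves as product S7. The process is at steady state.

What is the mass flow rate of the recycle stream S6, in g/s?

Overall Na2SO4 balance (none leaves overhead): Na2SO4 in fresh feed = Na2SO4 in product, i.e. 2190×0.142 = (1−0.313)·S4·0.307.
S4 = 310.98/(0.307×0.687) = 1474.5 g/s.
Recycle S6 = 0.313×1474.5 = 461.51 g/s.

461.5 g/s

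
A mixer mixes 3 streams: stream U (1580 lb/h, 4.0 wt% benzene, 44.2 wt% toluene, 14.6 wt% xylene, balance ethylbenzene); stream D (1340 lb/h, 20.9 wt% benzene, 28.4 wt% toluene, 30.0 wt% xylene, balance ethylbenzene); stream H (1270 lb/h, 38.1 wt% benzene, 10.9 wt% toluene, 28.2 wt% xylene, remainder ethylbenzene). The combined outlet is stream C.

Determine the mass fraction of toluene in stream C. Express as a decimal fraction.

0.2905

Total flow out = 1580 + 1340 + 1270 = 4190 lb/h.
toluene in = 1580×0.442 + 1340×0.284 + 1270×0.109 = 1217.3 lb/h.
toluene mass fraction in C = 1217.3/4190 = 0.2905.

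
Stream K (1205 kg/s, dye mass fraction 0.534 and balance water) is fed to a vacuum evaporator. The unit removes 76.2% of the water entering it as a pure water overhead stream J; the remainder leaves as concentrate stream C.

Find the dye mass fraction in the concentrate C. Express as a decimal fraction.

dye is not removed: 1205×0.534 = 643.47 kg/s of dye enters C.
water entering = 1205×0.466 = 561.53 kg/s; overhead removed = 0.762×561.53 = 427.89 kg/s.
Concentrate = 1205 − 427.89 = 777.11 kg/s.
Mass fraction = 643.47/777.11 = 0.828.

0.828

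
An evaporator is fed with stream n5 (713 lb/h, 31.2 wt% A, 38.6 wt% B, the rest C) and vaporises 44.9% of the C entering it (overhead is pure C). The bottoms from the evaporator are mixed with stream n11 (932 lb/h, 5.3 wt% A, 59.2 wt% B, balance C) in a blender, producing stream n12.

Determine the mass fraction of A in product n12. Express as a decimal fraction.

0.176

Vapour removed = 0.449×0.302×713 = 96.681 lb/h; concentrate = 616.32 lb/h.
A reaching the mixer = 222.46 (from concentrate) + 932×0.053 = 271.85 lb/h.
Product flow = 616.32 + 932 = 1548.3 lb/h; A fraction = 0.176.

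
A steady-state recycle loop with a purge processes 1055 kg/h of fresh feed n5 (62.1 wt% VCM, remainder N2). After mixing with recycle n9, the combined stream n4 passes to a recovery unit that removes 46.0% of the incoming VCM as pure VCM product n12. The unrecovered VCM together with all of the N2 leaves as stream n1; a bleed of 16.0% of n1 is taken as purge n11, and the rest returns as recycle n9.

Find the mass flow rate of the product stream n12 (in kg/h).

VCM in n4: m_A = 1055×0.621 + (1−0.160)·(1−0.460)·m_A, so m_A = 655.15/0.5464 = 1199 kg/h.
Product n12 = 0.460×1199 = 551.56 kg/h.

551.6 kg/h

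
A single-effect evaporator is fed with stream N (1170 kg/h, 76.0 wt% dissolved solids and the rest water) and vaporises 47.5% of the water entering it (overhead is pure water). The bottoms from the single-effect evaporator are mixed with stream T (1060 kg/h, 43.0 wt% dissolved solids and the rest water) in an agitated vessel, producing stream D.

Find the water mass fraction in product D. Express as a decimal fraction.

Vapour removed = 0.475×0.240×1170 = 133.38 kg/h; concentrate = 1036.6 kg/h.
water reaching the mixer = 147.42 (from concentrate) + 1060×0.570 = 751.62 kg/h.
Product flow = 1036.6 + 1060 = 2096.6 kg/h; water fraction = 0.358.

0.358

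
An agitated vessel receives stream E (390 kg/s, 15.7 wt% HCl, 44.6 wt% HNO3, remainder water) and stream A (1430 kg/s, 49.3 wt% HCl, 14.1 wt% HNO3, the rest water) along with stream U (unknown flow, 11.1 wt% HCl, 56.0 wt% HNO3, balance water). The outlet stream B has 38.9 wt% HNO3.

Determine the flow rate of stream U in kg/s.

Let U be the unknown flow. Total out = 1820 + U.
HNO3 balance: 375.57 + 0.560·U = 0.389·(1820 + U)
(0.560 − 0.389)·U = 0.389×1820 − 375.57 = 332.41
U = 332.41 / 0.171 = 1943.9 kg/s

1944 kg/s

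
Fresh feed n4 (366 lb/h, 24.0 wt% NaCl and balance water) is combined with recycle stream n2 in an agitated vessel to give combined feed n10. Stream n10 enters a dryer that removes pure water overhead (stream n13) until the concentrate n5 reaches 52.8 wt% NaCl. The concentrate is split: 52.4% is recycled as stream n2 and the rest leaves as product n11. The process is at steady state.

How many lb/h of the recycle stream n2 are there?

183.1 lb/h

Overall NaCl balance (none leaves overhead): NaCl in fresh feed = NaCl in product, i.e. 366×0.240 = (1−0.524)·n5·0.528.
n5 = 87.84/(0.528×0.476) = 349.5 lb/h.
Recycle n2 = 0.524×349.5 = 183.14 lb/h.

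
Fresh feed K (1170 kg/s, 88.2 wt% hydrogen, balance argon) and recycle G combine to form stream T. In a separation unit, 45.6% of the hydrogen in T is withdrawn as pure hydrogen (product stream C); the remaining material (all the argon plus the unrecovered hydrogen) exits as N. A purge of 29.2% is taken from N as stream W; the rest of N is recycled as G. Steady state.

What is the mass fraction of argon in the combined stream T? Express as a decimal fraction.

argon enters only via K and leaves only via the purge: 1170×0.118 = 0.292×(argon in N), and the separation unit passes all argon, so argon in T = argon in N = 472.81 kg/s.
hydrogen in T: m_A = 1170×0.882 + (1−0.292)·(1−0.456)·m_A, so m_A = 1031.9/0.6148 = 1678.4 kg/s.
T = 1678.4 + 472.81 = 2151.2 kg/s.
argon fraction in T = 472.81/2151.2 = 0.220.

0.220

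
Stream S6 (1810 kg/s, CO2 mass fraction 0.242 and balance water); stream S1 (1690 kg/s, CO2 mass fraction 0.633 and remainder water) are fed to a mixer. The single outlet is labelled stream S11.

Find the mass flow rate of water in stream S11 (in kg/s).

water out = water in = 1810×0.758 + 1690×0.367 = 1992.2 kg/s.

1992 kg/s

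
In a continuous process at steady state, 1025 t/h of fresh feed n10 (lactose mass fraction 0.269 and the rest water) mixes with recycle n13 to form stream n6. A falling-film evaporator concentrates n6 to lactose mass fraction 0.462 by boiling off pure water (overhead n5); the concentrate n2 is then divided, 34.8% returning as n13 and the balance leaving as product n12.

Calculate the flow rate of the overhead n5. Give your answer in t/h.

Overall lactose balance (none leaves overhead): lactose in fresh feed = lactose in product, i.e. 1025×0.269 = (1−0.348)·n2·0.462.
n2 = 275.73/(0.462×0.652) = 915.35 t/h.
Recycle n13 = 0.348×915.35 = 318.54 t/h.
Combined feed n6 = 1025 + 318.54 = 1343.5 t/h.
Overhead n5 = n6 − n2 = 1343.5 − 915.35 = 428.19 t/h.

428.2 t/h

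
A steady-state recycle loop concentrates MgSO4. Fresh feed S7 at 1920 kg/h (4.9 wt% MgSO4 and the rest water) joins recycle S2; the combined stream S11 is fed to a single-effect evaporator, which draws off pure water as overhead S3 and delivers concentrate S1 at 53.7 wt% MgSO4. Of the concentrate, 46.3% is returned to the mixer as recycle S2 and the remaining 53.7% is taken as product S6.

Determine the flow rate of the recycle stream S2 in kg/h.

151.1 kg/h

Overall MgSO4 balance (none leaves overhead): MgSO4 in fresh feed = MgSO4 in product, i.e. 1920×0.049 = (1−0.463)·S1·0.537.
S1 = 94.08/(0.537×0.537) = 326.25 kg/h.
Recycle S2 = 0.463×326.25 = 151.05 kg/h.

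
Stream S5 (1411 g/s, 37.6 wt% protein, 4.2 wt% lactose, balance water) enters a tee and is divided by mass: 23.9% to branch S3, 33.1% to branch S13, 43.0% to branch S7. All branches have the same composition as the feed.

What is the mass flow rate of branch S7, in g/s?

Branch S7 flow = 0.430×1411 = 606.73 g/s.

606.7 g/s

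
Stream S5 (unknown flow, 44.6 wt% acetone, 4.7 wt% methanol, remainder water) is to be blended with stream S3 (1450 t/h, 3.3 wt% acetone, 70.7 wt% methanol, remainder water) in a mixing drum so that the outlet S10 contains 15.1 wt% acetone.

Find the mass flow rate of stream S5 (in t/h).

580 t/h

Let S5 be the unknown flow. Total out = 1450 + S5.
acetone balance: 47.85 + 0.446·S5 = 0.151·(1450 + S5)
(0.446 − 0.151)·S5 = 0.151×1450 − 47.85 = 171.1
S5 = 171.1 / 0.295 = 580 t/h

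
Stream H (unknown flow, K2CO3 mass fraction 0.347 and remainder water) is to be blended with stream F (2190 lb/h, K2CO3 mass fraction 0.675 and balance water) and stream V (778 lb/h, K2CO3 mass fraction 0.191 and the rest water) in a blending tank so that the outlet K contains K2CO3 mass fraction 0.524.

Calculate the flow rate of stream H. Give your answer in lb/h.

Let H be the unknown flow. Total out = 2968 + H.
K2CO3 balance: 1626.8 + 0.347·H = 0.524·(2968 + H)
(0.347 − 0.524)·H = 0.524×2968 − 1626.8 = -71.616
H = -71.616 / -0.177 = 404.61 lb/h

404.6 lb/h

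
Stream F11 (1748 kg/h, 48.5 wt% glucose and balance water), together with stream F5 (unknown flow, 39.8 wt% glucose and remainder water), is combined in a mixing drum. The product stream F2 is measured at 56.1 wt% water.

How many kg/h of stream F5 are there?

1961 kg/h

Let F5 be the unknown flow. Total out = 1748 + F5.
water balance: 900.22 + 0.602·F5 = 0.561·(1748 + F5)
(0.602 − 0.561)·F5 = 0.561×1748 − 900.22 = 80.408
F5 = 80.408 / 0.041 = 1961.2 kg/h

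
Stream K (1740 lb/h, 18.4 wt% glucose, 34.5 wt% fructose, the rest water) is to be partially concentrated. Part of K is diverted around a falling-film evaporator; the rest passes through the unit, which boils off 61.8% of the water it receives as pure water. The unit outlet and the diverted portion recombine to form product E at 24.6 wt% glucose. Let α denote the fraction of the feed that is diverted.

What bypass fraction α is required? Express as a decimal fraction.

All 1740×0.184 = 320.16 lb/h of glucose reaches E, so E = 320.16/0.246 = 1301.5 lb/h and vapour = 438.54 lb/h.
The evaporator receives (1−α)·1740 of feed at 0.471 water and removes 0.618 of that water:
0.618×0.471×(1−α)×1740 = 438.54
(1−α) = 438.54/506.48 = 0.8659;  α = 0.1341.

0.134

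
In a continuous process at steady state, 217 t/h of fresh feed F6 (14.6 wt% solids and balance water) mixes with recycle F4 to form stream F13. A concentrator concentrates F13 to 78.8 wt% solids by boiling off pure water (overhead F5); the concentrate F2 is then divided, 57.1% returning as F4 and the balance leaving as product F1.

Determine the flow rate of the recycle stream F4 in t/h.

Overall solids balance (none leaves overhead): solids in fresh feed = solids in product, i.e. 217×0.146 = (1−0.571)·F2·0.788.
F2 = 31.682/(0.788×0.429) = 93.719 t/h.
Recycle F4 = 0.571×93.719 = 53.514 t/h.

53.51 t/h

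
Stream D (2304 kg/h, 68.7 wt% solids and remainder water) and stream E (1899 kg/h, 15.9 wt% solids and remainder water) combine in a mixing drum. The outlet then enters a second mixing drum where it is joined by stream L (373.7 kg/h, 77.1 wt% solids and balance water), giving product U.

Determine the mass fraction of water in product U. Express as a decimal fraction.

0.525

Overall, product flow = 4576.7 kg/h.
water in = 2304×0.313 + 1899×0.841 + 373.7×0.229 = 2403.8 kg/h.
water fraction in U = 0.525.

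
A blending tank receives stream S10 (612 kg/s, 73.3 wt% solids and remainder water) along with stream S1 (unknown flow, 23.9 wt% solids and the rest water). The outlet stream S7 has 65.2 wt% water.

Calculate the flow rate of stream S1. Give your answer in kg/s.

2162 kg/s

Let S1 be the unknown flow. Total out = 612 + S1.
water balance: 163.4 + 0.761·S1 = 0.652·(612 + S1)
(0.761 − 0.652)·S1 = 0.652×612 − 163.4 = 235.62
S1 = 235.62 / 0.109 = 2161.7 kg/s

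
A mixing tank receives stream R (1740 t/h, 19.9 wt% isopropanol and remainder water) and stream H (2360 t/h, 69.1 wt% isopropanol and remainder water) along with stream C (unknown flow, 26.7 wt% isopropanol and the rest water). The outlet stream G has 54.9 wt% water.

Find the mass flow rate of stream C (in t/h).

695.2 t/h

Let C be the unknown flow. Total out = 4100 + C.
water balance: 2123 + 0.733·C = 0.549·(4100 + C)
(0.733 − 0.549)·C = 0.549×4100 − 2123 = 127.92
C = 127.92 / 0.184 = 695.22 t/h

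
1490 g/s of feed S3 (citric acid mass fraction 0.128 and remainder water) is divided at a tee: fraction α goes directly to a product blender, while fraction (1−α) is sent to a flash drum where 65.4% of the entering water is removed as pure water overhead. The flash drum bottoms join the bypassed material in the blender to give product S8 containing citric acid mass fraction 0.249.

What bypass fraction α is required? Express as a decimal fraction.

All 1490×0.128 = 190.72 g/s of citric acid reaches S8, so S8 = 190.72/0.249 = 765.94 g/s and vapour = 724.06 g/s.
The evaporator receives (1−α)·1490 of feed at 0.872 water and removes 0.654 of that water:
0.654×0.872×(1−α)×1490 = 724.06
(1−α) = 724.06/849.73 = 0.8521;  α = 0.1479.

0.148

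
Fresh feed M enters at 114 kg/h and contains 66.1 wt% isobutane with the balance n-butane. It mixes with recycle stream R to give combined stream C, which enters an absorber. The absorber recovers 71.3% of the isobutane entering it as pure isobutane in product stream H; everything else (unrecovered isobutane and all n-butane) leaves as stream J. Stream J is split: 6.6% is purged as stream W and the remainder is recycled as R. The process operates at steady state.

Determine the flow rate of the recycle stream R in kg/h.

574.5 kg/h

n-butane enters only via M and leaves only via the purge: 114×0.339 = 0.066×(n-butane in J), and the absorber passes all n-butane, so n-butane in C = n-butane in J = 585.55 kg/h.
isobutane in C: m_A = 114×0.661 + (1−0.066)·(1−0.713)·m_A, so m_A = 75.354/0.7319 = 102.95 kg/h.
J = (1−0.713)×102.95 + 585.55 = 615.09 kg/h.
Recycle R = (1−0.066)×615.09 = 574.5 kg/h.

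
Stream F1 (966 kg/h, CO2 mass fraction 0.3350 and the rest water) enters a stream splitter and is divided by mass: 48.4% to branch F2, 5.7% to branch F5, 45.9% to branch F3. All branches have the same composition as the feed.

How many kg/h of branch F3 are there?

443.4 kg/h

Branch F3 flow = 0.459×966 = 443.39 kg/h.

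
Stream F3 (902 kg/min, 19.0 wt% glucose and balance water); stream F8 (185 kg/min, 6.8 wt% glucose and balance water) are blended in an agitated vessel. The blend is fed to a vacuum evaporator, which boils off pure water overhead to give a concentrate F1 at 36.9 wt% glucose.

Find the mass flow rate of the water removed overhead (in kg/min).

glucose entering = 902×0.190 + 185×0.068 = 183.96 kg/min.
All glucose reports to F1, so F1 = 183.96/0.369 = 498.54 kg/min.
Total feed = 1087 kg/min; overhead = 1087 − 498.54 = 588.46 kg/min.

588.5 kg/min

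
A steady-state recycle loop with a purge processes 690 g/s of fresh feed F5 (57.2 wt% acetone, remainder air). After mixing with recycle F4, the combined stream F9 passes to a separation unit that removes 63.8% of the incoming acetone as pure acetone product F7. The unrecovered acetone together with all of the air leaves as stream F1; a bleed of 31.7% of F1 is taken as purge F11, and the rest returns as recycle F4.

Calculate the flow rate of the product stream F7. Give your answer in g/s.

acetone in F9: m_A = 690×0.572 + (1−0.317)·(1−0.638)·m_A, so m_A = 394.68/0.7528 = 524.31 g/s.
Product F7 = 0.638×524.31 = 334.51 g/s.

334.5 g/s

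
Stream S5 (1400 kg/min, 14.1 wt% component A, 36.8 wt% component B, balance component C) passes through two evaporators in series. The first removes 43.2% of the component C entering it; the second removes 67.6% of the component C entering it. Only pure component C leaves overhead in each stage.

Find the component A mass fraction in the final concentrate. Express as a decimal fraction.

component C in feed = 1400×0.491 = 687.4 kg/min.
After stage 1: component C left = (1−0.432)×687.4 = 390.44; stream total = 1103 kg/min.
After stage 2: component C left = (1−0.676)×390.44 = 126.5; final concentrate = 839.1 kg/min.
component A fraction = 197.4/839.1 = 0.2353.

0.2353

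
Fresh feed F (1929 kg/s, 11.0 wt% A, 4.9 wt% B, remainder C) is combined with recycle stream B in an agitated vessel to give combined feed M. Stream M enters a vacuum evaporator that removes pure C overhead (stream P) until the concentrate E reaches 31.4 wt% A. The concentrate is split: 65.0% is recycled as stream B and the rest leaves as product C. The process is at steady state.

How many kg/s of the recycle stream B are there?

Overall A balance (none leaves overhead): A in fresh feed = A in product, i.e. 1929×0.110 = (1−0.650)·E·0.314.
E = 212.19/(0.314×0.350) = 1930.8 kg/s.
Recycle B = 0.650×1930.8 = 1255 kg/s.

1255 kg/s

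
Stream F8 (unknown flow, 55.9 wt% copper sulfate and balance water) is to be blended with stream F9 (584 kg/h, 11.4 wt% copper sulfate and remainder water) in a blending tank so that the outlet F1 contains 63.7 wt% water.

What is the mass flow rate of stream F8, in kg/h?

741.9 kg/h

Let F8 be the unknown flow. Total out = 584 + F8.
water balance: 517.42 + 0.441·F8 = 0.637·(584 + F8)
(0.441 − 0.637)·F8 = 0.637×584 − 517.42 = -145.42
F8 = -145.42 / -0.196 = 741.92 kg/h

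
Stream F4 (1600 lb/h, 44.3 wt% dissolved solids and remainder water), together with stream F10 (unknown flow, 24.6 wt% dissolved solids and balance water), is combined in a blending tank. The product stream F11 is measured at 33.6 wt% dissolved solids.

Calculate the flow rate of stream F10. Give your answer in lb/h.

Let F10 be the unknown flow. Total out = 1600 + F10.
dissolved solids balance: 708.8 + 0.246·F10 = 0.336·(1600 + F10)
(0.246 − 0.336)·F10 = 0.336×1600 − 708.8 = -171.2
F10 = -171.2 / -0.090 = 1902.2 lb/h

1902 lb/h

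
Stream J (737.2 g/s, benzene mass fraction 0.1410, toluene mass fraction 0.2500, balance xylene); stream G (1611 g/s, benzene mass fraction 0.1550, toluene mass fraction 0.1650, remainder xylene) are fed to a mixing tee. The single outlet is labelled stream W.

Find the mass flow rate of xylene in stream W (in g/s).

xylene out = xylene in = 737.2×0.609 + 1611×0.680 = 1544.4 g/s.

1544 g/s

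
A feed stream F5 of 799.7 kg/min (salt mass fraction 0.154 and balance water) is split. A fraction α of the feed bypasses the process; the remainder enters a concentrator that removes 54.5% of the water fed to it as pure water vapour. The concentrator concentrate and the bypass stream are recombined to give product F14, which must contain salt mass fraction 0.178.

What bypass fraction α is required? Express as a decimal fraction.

0.708

All 799.7×0.154 = 123.15 kg/min of salt reaches F14, so F14 = 123.15/0.178 = 691.88 kg/min and vapour = 107.82 kg/min.
The evaporator receives (1−α)·799.7 of feed at 0.846 water and removes 0.545 of that water:
0.545×0.846×(1−α)×799.7 = 107.82
(1−α) = 107.82/368.72 = 0.2924;  α = 0.7076.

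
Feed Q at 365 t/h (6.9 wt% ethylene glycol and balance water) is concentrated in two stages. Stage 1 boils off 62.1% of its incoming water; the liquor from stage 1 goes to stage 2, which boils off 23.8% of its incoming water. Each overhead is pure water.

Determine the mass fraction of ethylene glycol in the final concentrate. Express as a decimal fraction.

0.204

water in feed = 365×0.931 = 339.81 t/h.
After stage 1: water left = (1−0.621)×339.81 = 128.79; stream total = 153.97 t/h.
After stage 2: water left = (1−0.238)×128.79 = 98.138; final concentrate = 123.32 t/h.
ethylene glycol fraction = 25.185/123.32 = 0.204.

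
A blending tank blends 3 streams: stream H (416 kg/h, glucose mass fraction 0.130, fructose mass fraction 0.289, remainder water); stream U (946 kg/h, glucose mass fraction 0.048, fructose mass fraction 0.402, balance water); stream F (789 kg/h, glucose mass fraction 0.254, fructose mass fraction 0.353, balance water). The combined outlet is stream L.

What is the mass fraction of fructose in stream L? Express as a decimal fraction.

0.362

Total flow out = 416 + 946 + 789 = 2151 kg/h.
fructose in = 416×0.289 + 946×0.402 + 789×0.353 = 779.03 kg/h.
fructose mass fraction in L = 779.03/2151 = 0.362.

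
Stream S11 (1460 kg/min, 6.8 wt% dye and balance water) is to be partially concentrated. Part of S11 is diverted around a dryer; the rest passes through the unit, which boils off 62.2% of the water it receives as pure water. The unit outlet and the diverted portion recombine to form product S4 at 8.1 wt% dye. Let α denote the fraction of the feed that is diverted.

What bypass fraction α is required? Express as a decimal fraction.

0.723

All 1460×0.068 = 99.28 kg/min of dye reaches S4, so S4 = 99.28/0.081 = 1225.7 kg/min and vapour = 234.32 kg/min.
The evaporator receives (1−α)·1460 of feed at 0.932 water and removes 0.622 of that water:
0.622×0.932×(1−α)×1460 = 234.32
(1−α) = 234.32/846.37 = 0.2769;  α = 0.7231.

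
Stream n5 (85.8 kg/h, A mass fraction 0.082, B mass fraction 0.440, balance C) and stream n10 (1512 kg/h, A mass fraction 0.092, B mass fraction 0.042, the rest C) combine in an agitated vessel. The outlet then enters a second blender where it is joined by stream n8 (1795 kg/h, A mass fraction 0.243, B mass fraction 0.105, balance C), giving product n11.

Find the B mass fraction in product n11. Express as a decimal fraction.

0.085

Overall, product flow = 3392.8 kg/h.
B in = 85.8×0.440 + 1512×0.042 + 1795×0.105 = 289.73 kg/h.
B fraction in n11 = 0.085.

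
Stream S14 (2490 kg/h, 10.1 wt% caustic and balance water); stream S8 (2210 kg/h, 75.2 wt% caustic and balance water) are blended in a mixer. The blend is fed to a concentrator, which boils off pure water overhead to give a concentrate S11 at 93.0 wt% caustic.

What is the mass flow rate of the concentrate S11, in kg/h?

caustic entering = 2490×0.101 + 2210×0.752 = 1913.4 kg/h.
All caustic reports to S11, so S11 = 1913.4/0.930 = 2057.4 kg/h.

2057 kg/h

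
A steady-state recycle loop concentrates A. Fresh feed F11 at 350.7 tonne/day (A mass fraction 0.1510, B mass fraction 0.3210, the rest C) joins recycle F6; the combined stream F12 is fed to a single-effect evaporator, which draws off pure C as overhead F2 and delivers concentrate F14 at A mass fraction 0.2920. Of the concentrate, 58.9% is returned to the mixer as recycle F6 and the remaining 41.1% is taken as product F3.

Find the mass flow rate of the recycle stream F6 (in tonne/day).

259.9 tonne/day

Overall A balance (none leaves overhead): A in fresh feed = A in product, i.e. 350.7×0.151 = (1−0.589)·F14·0.292.
F14 = 52.956/(0.292×0.411) = 441.25 tonne/day.
Recycle F6 = 0.589×441.25 = 259.9 tonne/day.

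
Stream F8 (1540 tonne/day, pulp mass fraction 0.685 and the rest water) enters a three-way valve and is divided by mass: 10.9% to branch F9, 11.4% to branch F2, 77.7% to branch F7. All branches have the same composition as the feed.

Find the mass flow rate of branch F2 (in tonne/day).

Branch F2 flow = 0.114×1540 = 175.56 tonne/day.

175.6 tonne/day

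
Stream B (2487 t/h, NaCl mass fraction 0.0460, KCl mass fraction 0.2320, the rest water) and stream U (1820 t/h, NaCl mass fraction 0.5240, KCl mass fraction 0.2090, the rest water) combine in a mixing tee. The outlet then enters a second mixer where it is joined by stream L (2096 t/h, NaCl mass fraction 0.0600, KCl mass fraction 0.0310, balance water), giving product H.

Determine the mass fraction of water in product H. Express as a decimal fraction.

Overall, product flow = 6403 t/h.
water in = 2487×0.722 + 1820×0.267 + 2096×0.909 = 4186.8 t/h.
water fraction in H = 0.6539.

0.6539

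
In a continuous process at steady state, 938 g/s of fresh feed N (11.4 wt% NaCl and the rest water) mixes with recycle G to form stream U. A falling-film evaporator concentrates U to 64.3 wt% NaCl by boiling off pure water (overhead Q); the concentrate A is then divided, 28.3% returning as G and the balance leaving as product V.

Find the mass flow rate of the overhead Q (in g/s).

Overall NaCl balance (none leaves overhead): NaCl in fresh feed = NaCl in product, i.e. 938×0.114 = (1−0.283)·A·0.643.
A = 106.93/(0.643×0.717) = 231.94 g/s.
Recycle G = 0.283×231.94 = 65.639 g/s.
Combined feed U = 938 + 65.639 = 1003.6 g/s.
Overhead Q = U − A = 1003.6 − 231.94 = 771.7 g/s.

771.7 g/s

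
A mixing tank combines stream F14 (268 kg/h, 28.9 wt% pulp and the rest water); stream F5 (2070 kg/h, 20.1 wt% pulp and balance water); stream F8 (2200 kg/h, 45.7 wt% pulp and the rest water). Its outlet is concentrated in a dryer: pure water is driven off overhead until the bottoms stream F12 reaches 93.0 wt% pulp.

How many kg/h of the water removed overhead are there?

pulp entering = 268×0.289 + 2070×0.201 + 2200×0.457 = 1498.9 kg/h.
All pulp reports to F12, so F12 = 1498.9/0.930 = 1611.7 kg/h.
Total feed = 4538 kg/h; overhead = 4538 − 1611.7 = 2926.3 kg/h.

2926 kg/h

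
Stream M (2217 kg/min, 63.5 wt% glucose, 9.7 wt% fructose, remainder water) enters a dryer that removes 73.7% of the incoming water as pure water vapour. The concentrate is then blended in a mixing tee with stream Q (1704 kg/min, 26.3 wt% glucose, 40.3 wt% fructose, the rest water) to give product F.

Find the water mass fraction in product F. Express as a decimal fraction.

0.2083

Vapour removed = 0.737×0.268×2217 = 437.89 kg/min; concentrate = 1779.1 kg/min.
water reaching the mixer = 156.26 (from concentrate) + 1704×0.334 = 725.4 kg/min.
Product flow = 1779.1 + 1704 = 3483.1 kg/min; water fraction = 0.2083.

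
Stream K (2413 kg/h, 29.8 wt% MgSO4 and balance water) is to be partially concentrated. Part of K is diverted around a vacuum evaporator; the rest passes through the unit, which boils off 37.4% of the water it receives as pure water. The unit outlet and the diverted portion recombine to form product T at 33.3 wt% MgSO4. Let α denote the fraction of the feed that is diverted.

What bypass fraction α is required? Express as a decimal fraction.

0.600

All 2413×0.298 = 719.07 kg/h of MgSO4 reaches T, so T = 719.07/0.333 = 2159.4 kg/h and vapour = 253.62 kg/h.
The evaporator receives (1−α)·2413 of feed at 0.702 water and removes 0.374 of that water:
0.374×0.702×(1−α)×2413 = 253.62
(1−α) = 253.62/633.53 = 0.4003;  α = 0.5997.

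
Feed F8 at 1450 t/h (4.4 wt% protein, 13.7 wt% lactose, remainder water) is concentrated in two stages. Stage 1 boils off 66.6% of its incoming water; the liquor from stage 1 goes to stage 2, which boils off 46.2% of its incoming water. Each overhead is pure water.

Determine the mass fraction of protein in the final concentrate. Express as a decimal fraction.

water in feed = 1450×0.819 = 1187.5 t/h.
After stage 1: water left = (1−0.666)×1187.5 = 396.64; stream total = 659.09 t/h.
After stage 2: water left = (1−0.462)×396.64 = 213.39; final concentrate = 475.84 t/h.
protein fraction = 63.8/475.84 = 0.1341.

0.1341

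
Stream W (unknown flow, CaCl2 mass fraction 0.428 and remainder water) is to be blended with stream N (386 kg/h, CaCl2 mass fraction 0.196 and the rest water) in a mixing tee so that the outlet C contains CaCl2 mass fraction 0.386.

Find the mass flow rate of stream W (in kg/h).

1746 kg/h

Let W be the unknown flow. Total out = 386 + W.
CaCl2 balance: 75.656 + 0.428·W = 0.386·(386 + W)
(0.428 − 0.386)·W = 0.386×386 − 75.656 = 73.34
W = 73.34 / 0.042 = 1746.2 kg/h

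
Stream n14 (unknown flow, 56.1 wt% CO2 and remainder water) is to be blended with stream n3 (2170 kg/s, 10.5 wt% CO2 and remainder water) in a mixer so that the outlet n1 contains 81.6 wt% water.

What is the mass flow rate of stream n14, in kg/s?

Let n14 be the unknown flow. Total out = 2170 + n14.
water balance: 1942.2 + 0.439·n14 = 0.816·(2170 + n14)
(0.439 − 0.816)·n14 = 0.816×2170 − 1942.2 = -171.43
n14 = -171.43 / -0.377 = 454.72 kg/s

454.7 kg/s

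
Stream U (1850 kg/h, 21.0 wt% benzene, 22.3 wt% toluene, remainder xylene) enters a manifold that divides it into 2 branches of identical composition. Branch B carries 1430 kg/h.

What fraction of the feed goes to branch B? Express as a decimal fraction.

Fraction to B = 1430/1850 = 0.7730.

0.773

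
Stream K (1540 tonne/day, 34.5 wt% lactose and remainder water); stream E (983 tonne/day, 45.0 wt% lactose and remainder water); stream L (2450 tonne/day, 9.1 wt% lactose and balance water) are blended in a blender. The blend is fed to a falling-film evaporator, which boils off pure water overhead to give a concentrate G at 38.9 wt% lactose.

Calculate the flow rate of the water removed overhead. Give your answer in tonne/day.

lactose entering = 1540×0.345 + 983×0.450 + 2450×0.091 = 1196.6 tonne/day.
All lactose reports to G, so G = 1196.6/0.389 = 3076.1 tonne/day.
Total feed = 4973 tonne/day; overhead = 4973 − 3076.1 = 1896.9 tonne/day.

1897 tonne/day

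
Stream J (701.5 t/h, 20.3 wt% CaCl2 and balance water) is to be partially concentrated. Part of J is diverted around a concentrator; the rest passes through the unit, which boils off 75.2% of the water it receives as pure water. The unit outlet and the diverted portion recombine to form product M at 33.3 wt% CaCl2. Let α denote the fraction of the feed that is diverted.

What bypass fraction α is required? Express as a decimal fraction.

All 701.5×0.203 = 142.4 t/h of CaCl2 reaches M, so M = 142.4/0.333 = 427.64 t/h and vapour = 273.86 t/h.
The evaporator receives (1−α)·701.5 of feed at 0.797 water and removes 0.752 of that water:
0.752×0.797×(1−α)×701.5 = 273.86
(1−α) = 273.86/420.44 = 0.6514;  α = 0.3486.

0.349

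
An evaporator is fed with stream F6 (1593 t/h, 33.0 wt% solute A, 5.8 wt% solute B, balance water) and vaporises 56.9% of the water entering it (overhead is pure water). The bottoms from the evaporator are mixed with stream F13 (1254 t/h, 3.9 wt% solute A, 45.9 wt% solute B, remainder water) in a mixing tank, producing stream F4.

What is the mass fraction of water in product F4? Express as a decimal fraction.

0.4579

Vapour removed = 0.569×0.612×1593 = 554.73 t/h; concentrate = 1038.3 t/h.
water reaching the mixer = 420.19 (from concentrate) + 1254×0.502 = 1049.7 t/h.
Product flow = 1038.3 + 1254 = 2292.3 t/h; water fraction = 0.4579.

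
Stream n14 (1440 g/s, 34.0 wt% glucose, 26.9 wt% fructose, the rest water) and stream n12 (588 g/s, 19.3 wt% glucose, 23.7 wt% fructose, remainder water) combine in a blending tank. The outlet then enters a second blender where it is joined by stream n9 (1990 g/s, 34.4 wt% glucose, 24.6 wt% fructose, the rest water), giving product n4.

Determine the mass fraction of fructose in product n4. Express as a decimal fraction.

0.253

Overall, product flow = 4018 g/s.
fructose in = 1440×0.269 + 588×0.237 + 1990×0.246 = 1016.3 g/s.
fructose fraction in n4 = 0.253.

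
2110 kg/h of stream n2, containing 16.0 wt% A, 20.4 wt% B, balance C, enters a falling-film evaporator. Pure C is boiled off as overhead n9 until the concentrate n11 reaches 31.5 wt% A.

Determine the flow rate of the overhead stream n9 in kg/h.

A is conserved: 2110×0.160 = 337.6 kg/h all reports to the concentrate.
Concentrate = 337.6/(target fraction) = 1071.7 kg/h.
Overhead = 2110 − 1071.7 = 1038.3 kg/h.

1038 kg/h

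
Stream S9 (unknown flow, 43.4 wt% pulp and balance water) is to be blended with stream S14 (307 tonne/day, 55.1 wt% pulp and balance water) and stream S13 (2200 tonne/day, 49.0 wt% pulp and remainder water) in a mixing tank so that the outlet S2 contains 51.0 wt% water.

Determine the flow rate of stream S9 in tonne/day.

334.4 tonne/day

Let S9 be the unknown flow. Total out = 2507 + S9.
water balance: 1259.8 + 0.566·S9 = 0.510·(2507 + S9)
(0.566 − 0.510)·S9 = 0.510×2507 − 1259.8 = 18.727
S9 = 18.727 / 0.056 = 334.41 tonne/day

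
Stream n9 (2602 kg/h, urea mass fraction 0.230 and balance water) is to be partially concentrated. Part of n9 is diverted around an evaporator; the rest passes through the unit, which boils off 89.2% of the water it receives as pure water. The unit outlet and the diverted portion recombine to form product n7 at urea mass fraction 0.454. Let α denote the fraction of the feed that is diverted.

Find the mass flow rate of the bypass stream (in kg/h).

732.9 kg/h

All 2602×0.230 = 598.46 kg/h of urea reaches n7, so n7 = 598.46/0.454 = 1318.2 kg/h and vapour = 1283.8 kg/h.
The evaporator receives (1−α)·2602 of feed at 0.770 water and removes 0.892 of that water:
0.892×0.770×(1−α)×2602 = 1283.8
(1−α) = 1283.8/1787.2 = 0.7184;  α = 0.2816.
Bypass flow = 0.2816×2602 = 732.85 kg/h.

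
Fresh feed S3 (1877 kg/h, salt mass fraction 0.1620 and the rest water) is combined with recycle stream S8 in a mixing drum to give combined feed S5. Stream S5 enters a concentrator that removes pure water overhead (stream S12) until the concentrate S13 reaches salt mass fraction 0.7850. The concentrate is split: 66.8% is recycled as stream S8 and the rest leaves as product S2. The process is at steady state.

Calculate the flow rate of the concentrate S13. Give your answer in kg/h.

Overall salt balance (none leaves overhead): salt in fresh feed = salt in product, i.e. 1877×0.162 = (1−0.668)·S13·0.785.
S13 = 304.07/(0.785×0.332) = 1166.7 kg/h.

1167 kg/h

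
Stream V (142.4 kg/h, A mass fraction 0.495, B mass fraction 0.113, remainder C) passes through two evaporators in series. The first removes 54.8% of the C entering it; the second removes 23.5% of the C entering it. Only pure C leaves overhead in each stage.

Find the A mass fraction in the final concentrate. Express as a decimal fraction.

C in feed = 142.4×0.392 = 55.821 kg/h.
After stage 1: C left = (1−0.548)×55.821 = 25.231; stream total = 111.81 kg/h.
After stage 2: C left = (1−0.235)×25.231 = 19.302; final concentrate = 105.88 kg/h.
A fraction = 70.488/105.88 = 0.666.

0.666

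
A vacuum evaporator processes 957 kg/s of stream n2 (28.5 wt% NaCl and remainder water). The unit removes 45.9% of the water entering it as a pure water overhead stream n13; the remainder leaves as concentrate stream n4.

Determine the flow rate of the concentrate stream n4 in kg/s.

642.9 kg/s

water entering = 957×0.715 = 684.25 kg/s; overhead removed = 0.459×684.25 = 314.07 kg/s.
Concentrate = 957 − 314.07 = 642.93 kg/s.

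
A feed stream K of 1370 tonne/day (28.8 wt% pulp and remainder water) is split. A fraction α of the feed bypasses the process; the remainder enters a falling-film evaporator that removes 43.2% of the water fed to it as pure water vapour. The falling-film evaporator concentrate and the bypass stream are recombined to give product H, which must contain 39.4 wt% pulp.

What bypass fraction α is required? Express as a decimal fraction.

All 1370×0.288 = 394.56 tonne/day of pulp reaches H, so H = 394.56/0.394 = 1001.4 tonne/day and vapour = 368.58 tonne/day.
The evaporator receives (1−α)·1370 of feed at 0.712 water and removes 0.432 of that water:
0.432×0.712×(1−α)×1370 = 368.58
(1−α) = 368.58/421.39 = 0.8747;  α = 0.1253.

0.125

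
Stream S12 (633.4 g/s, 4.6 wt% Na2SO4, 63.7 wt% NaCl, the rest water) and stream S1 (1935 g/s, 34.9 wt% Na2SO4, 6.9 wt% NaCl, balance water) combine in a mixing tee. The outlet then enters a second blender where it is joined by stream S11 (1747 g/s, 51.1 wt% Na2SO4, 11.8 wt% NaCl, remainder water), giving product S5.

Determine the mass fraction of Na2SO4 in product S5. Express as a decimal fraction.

Overall, product flow = 4315.4 g/s.
Na2SO4 in = 633.4×0.046 + 1935×0.349 + 1747×0.511 = 1597.2 g/s.
Na2SO4 fraction in S5 = 0.370.

0.370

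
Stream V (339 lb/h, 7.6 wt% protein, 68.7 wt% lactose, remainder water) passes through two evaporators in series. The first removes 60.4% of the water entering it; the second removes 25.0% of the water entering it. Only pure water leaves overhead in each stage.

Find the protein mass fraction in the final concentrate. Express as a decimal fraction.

0.091

water in feed = 339×0.237 = 80.343 lb/h.
After stage 1: water left = (1−0.604)×80.343 = 31.816; stream total = 290.47 lb/h.
After stage 2: water left = (1−0.250)×31.816 = 23.862; final concentrate = 282.52 lb/h.
protein fraction = 25.764/282.52 = 0.091.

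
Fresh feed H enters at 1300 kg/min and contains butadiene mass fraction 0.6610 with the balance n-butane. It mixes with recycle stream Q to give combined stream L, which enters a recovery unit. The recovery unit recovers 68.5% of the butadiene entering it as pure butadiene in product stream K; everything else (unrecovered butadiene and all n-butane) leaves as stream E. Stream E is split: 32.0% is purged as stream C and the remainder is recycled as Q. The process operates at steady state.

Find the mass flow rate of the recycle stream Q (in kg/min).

1171 kg/min

n-butane enters only via H and leaves only via the purge: 1300×0.339 = 0.320×(n-butane in E), and the recovery unit passes all n-butane, so n-butane in L = n-butane in E = 1377.2 kg/min.
butadiene in L: m_A = 1300×0.661 + (1−0.320)·(1−0.685)·m_A, so m_A = 859.3/0.7858 = 1093.5 kg/min.
E = (1−0.685)×1093.5 + 1377.2 = 1721.7 kg/min.
Recycle Q = (1−0.320)×1721.7 = 1170.7 kg/min.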